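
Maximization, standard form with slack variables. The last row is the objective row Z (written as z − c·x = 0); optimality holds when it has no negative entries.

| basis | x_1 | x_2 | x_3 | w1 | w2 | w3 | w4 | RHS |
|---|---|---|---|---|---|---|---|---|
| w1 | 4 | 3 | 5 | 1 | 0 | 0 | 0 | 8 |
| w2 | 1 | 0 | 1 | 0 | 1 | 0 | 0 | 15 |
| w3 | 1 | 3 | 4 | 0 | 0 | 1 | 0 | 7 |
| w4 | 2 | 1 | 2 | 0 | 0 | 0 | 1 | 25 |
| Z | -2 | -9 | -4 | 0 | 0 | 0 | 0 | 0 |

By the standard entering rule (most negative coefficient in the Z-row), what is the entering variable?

Negative Z-row entries: x_1: -2, x_2: -9, x_3: -4.
The most negative is -9 in column x_2, so x_2 enters.

x_2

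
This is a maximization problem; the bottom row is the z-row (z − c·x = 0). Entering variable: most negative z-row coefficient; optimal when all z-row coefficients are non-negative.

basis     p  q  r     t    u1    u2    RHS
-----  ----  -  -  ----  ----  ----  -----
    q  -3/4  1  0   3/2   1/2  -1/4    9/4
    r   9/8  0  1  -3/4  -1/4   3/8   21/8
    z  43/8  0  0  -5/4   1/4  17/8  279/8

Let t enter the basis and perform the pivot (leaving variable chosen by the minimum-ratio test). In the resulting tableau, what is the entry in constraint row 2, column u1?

0

Ratio test on column t — row 1: (9/4)/(3/2) = 3/2; row 2: entry -3/4 ≤ 0. Minimum is 3/2 at row 1 (q leaves); pivot element 3/2.
Divide row 1 by 3/2; eliminate column t from the other rows.
Row 2 update in column u1: -1/4 − (-3/4)·(1/3) = 0.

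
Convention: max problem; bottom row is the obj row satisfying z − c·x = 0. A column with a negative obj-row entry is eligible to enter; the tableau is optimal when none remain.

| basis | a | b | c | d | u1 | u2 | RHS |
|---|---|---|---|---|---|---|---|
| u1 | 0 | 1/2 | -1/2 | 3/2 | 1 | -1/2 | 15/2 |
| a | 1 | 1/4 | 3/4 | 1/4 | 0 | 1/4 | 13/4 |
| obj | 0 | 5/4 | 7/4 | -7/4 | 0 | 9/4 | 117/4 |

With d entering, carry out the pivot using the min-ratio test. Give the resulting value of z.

38

Ratio test on column d — row 1: (15/2)/(3/2) = 5; row 2: (13/4)/(1/4) = 13. Minimum is 5 at row 1 (u1 leaves); pivot element 3/2.
Pivot on row 1; the obj-row RHS becomes 117/4 − (-7/4)·5 = 38.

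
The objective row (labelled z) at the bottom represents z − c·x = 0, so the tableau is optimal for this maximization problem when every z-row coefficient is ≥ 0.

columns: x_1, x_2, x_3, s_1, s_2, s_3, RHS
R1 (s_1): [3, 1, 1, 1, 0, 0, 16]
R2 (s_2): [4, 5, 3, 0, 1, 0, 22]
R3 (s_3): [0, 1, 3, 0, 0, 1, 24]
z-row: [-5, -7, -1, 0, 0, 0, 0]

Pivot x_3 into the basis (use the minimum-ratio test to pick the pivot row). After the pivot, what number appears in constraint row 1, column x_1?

5/3

Ratio test on column x_3 — row 1: 16/1 = 16; row 2: 22/3 = 22/3; row 3: 24/3 = 8. Minimum is 22/3 at row 2 (s_2 leaves); pivot element 3.
Divide row 2 by 3; eliminate column x_3 from the other rows.
Row 1 update in column x_1: 3 − 1·(4/3) = 5/3.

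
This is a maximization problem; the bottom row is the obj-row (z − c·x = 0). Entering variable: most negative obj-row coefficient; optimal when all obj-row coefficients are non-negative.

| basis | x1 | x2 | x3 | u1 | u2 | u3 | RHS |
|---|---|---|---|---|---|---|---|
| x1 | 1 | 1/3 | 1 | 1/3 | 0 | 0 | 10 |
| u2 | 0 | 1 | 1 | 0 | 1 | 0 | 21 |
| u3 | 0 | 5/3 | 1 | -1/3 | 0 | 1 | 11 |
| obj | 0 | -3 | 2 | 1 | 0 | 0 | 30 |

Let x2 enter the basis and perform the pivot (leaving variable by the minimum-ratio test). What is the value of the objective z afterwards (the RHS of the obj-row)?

Ratio test on column x2 — row 1: 10/(1/3) = 30; row 2: 21/1 = 21; row 3: 11/(5/3) = 33/5. Minimum is 33/5 at row 3 (u3 leaves); pivot element 5/3.
Pivot on row 3; the obj-row RHS becomes 30 − (-3)·(33/5) = 249/5.

249/5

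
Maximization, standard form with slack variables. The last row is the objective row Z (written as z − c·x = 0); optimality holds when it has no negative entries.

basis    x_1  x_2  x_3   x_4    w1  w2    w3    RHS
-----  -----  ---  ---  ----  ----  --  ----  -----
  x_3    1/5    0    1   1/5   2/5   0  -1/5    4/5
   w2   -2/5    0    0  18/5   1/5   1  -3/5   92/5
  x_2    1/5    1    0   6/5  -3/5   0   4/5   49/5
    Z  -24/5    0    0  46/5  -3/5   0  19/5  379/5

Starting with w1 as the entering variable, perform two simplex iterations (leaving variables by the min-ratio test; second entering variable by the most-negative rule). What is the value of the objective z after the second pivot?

95

Ratio test on column w1 — row 1: (4/5)/(2/5) = 2; row 2: (92/5)/(1/5) = 92; row 3: entry -3/5 ≤ 0. Minimum is 2 at row 1 (x_3 leaves); pivot element 2/5.
Pivot on row 1; the Z-row RHS becomes 379/5 − (-3/5)·2 = 77.
Next entering variable (most negative Z-row entry -9/2): x_1.
Ratio test on column x_1 — row 1: 2/(1/2) = 4; row 2: entry -1/2 ≤ 0; row 3: 11/(1/2) = 22. Minimum is 4 at row 1 (w1 leaves); pivot element 1/2.
After the second pivot the Z-row RHS is 77 − (-9/2)·4 = 95.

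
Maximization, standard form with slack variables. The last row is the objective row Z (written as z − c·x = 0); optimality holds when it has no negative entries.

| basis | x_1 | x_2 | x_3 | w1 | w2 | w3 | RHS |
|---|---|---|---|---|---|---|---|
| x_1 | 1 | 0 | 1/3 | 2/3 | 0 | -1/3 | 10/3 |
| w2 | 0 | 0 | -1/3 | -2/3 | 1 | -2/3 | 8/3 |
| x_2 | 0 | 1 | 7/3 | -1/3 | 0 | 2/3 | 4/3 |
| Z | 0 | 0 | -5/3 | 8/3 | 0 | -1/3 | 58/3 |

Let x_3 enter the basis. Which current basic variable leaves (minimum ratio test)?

x_2

Column x_3 entries and ratios — x_1: (10/3)/(1/3) = 10; w2: -1/3 ≤ 0, skip; x_2: (4/3)/(7/3) = 4/7.
Smallest ratio is 4/7 in the row of x_2, so x_2 leaves.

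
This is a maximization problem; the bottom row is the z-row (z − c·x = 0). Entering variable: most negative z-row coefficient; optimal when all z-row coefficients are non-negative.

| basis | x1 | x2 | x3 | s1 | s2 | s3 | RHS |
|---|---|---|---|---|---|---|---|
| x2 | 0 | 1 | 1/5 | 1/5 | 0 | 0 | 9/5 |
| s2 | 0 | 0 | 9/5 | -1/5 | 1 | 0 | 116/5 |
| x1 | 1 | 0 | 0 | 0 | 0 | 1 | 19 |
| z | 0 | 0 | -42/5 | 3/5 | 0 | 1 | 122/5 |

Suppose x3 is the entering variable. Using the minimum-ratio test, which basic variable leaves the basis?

x2

Column x3 entries and ratios — x2: (9/5)/(1/5) = 9; s2: (116/5)/(9/5) = 116/9; x1: 0 ≤ 0, skip.
Smallest ratio is 9 in the row of x2, so x2 leaves.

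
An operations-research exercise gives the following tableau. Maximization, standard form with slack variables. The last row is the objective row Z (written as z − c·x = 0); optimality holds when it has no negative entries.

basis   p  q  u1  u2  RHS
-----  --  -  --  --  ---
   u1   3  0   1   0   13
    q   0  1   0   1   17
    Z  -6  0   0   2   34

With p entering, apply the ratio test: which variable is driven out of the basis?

u1

Column p entries and ratios — u1: 13/3 = 13/3; q: 0 ≤ 0, skip.
Smallest ratio is 13/3 in the row of u1, so u1 leaves.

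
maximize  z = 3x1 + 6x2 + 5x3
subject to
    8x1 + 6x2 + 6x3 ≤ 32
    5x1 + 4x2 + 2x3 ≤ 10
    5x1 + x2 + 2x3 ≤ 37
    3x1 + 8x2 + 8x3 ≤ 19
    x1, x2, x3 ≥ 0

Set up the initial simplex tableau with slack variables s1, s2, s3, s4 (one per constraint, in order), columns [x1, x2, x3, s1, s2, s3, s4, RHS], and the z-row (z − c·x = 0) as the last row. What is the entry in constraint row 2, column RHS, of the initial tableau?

10

The RHS of constraint 2 is b_2 = 10.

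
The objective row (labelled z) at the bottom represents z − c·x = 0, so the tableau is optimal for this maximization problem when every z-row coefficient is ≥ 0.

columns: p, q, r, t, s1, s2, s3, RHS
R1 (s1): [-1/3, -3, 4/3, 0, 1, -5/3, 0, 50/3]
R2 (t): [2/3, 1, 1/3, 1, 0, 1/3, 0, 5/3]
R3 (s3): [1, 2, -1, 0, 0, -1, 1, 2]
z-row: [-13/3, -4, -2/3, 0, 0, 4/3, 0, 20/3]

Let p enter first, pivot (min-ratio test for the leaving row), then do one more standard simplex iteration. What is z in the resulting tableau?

Ratio test on column p — row 1: entry -1/3 ≤ 0; row 2: (5/3)/(2/3) = 5/2; row 3: 2/1 = 2. Minimum is 2 at row 3 (s3 leaves); pivot element 1.
Pivot on row 3; the z-row RHS becomes 20/3 − (-13/3)·2 = 46/3.
Next entering variable (most negative z-row entry -5): r.
Ratio test on column r — row 1: (52/3)/1 = 52/3; row 2: (1/3)/1 = 1/3; row 3: entry -1 ≤ 0. Minimum is 1/3 at row 2 (t leaves); pivot element 1.
After the second pivot the z-row RHS is 46/3 − (-5)·(1/3) = 17.

17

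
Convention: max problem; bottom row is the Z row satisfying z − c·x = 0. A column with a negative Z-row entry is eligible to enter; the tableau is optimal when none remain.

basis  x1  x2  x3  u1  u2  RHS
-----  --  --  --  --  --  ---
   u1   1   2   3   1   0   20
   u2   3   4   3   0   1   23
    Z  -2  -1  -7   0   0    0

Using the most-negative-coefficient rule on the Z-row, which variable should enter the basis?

x3

Negative Z-row entries: x1: -2, x2: -1, x3: -7.
The most negative is -7 in column x3, so x3 enters.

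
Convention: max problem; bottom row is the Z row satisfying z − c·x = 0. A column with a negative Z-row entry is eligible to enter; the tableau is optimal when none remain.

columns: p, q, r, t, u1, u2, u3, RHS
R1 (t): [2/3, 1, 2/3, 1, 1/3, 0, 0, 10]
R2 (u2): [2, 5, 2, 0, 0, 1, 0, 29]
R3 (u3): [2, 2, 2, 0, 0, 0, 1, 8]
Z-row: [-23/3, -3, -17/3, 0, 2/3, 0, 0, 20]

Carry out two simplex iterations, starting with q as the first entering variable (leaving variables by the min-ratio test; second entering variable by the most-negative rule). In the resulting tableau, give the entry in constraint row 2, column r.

Ratio test on column q — row 1: 10/1 = 10; row 2: 29/5 = 29/5; row 3: 8/2 = 4. Minimum is 4 at row 3 (u3 leaves); pivot element 2.
Divide row 3 by 2; eliminate column q from the other rows.
Second iteration: most negative Z-row entry is -14/3 in column p, so p enters.
Ratio test on column p — row 1: entry -1/3 ≤ 0; row 2: entry -3 ≤ 0; row 3: 4/1 = 4. Minimum is 4 at row 3 (q leaves); pivot element 1.
Divide row 3 by 1; eliminate column p from the other rows.
After both pivots, the entry at constraint row 2, column r is 0.

0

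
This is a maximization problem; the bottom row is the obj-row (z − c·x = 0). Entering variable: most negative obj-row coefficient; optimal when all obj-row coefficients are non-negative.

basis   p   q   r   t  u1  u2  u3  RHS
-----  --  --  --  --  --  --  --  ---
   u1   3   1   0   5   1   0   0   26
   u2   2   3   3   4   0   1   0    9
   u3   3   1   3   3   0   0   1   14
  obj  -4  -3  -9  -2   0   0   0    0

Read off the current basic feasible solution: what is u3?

u3 is basic (row 3); its value is the RHS of that row, 14.

14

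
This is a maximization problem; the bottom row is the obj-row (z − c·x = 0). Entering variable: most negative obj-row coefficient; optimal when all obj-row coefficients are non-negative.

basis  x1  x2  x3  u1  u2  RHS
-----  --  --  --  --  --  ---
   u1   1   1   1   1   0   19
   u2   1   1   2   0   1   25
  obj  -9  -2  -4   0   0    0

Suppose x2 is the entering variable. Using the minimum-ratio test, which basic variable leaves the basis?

Column x2 entries and ratios — u1: 19/1 = 19; u2: 25/1 = 25.
Smallest ratio is 19 in the row of u1, so u1 leaves.

u1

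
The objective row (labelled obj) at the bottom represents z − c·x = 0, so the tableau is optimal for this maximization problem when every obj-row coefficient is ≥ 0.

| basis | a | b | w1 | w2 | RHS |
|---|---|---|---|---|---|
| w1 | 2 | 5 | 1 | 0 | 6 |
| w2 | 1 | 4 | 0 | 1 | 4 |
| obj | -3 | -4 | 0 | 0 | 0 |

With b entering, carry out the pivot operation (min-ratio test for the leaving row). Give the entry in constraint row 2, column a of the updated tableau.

Ratio test on column b — row 1: 6/5 = 6/5; row 2: 4/4 = 1. Minimum is 1 at row 2 (w2 leaves); pivot element 4.
Divide row 2 by 4; eliminate column b from the other rows.
In the new row 2, the a entry is the old entry divided by the pivot: 1/4 = 1/4.

1/4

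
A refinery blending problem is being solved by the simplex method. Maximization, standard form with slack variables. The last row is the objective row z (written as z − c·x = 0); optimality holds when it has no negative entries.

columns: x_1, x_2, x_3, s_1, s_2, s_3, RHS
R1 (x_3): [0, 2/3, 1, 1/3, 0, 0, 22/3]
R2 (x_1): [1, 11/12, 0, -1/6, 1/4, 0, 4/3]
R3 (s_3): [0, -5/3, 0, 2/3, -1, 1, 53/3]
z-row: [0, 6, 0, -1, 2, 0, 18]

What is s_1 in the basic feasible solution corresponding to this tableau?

0

s_1 is not in the basis, so in the current basic feasible solution s_1 = 0.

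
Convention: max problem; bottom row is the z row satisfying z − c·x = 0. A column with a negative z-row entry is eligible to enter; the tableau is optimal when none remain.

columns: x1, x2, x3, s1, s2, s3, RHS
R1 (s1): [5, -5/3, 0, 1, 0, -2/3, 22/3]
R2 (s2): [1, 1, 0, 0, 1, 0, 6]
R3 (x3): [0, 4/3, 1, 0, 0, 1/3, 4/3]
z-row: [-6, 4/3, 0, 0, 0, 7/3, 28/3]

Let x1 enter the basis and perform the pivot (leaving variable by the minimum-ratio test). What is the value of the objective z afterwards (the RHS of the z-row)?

272/15

Ratio test on column x1 — row 1: (22/3)/5 = 22/15; row 2: 6/1 = 6; row 3: entry 0 ≤ 0. Minimum is 22/15 at row 1 (s1 leaves); pivot element 5.
Pivot on row 1; the z-row RHS becomes 28/3 − (-6)·(22/15) = 272/15.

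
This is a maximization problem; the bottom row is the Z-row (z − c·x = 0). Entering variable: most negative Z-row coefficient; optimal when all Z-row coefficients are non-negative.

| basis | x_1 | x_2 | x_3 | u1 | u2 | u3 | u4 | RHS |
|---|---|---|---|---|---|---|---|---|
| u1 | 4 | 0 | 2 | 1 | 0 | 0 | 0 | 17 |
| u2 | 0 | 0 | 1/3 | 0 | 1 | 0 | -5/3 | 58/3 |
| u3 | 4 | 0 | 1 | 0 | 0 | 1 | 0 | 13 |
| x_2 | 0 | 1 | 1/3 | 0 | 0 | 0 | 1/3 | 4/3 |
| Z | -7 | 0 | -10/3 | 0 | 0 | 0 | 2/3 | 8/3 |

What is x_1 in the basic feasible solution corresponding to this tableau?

x_1 is not in the basis, so in the current basic feasible solution x_1 = 0.

0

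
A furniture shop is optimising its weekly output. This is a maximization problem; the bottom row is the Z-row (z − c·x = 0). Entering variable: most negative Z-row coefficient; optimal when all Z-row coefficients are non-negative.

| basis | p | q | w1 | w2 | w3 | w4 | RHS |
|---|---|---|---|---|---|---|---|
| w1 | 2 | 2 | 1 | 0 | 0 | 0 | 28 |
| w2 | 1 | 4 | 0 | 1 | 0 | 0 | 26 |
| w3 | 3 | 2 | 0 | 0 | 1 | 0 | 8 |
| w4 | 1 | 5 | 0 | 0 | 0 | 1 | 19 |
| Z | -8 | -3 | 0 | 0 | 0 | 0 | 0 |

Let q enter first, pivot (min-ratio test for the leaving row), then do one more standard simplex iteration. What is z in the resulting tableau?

163/13

Ratio test on column q — row 1: 28/2 = 14; row 2: 26/4 = 13/2; row 3: 8/2 = 4; row 4: 19/5 = 19/5. Minimum is 19/5 at row 4 (w4 leaves); pivot element 5.
Pivot on row 4; the Z-row RHS becomes 0 − (-3)·(19/5) = 57/5.
Next entering variable (most negative Z-row entry -37/5): p.
Ratio test on column p — row 1: (102/5)/(8/5) = 51/4; row 2: (54/5)/(1/5) = 54; row 3: (2/5)/(13/5) = 2/13; row 4: (19/5)/(1/5) = 19. Minimum is 2/13 at row 3 (w3 leaves); pivot element 13/5.
After the second pivot the Z-row RHS is 57/5 − (-37/5)·(2/13) = 163/13.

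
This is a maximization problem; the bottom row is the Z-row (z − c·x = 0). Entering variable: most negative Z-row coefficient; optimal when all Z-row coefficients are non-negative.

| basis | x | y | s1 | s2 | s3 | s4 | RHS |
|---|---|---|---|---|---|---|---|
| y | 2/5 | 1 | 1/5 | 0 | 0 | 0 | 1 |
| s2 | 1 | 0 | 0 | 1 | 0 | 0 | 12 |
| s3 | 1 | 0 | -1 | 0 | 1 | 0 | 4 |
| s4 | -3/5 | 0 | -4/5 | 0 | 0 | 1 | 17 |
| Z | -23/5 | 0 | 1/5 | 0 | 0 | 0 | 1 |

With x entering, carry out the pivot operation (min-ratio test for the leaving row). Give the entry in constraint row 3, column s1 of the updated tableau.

Ratio test on column x — row 1: 1/(2/5) = 5/2; row 2: 12/1 = 12; row 3: 4/1 = 4; row 4: entry -3/5 ≤ 0. Minimum is 5/2 at row 1 (y leaves); pivot element 2/5.
Divide row 1 by 2/5; eliminate column x from the other rows.
Row 3 update in column s1: -1 − 1·(1/2) = -3/2.

-3/2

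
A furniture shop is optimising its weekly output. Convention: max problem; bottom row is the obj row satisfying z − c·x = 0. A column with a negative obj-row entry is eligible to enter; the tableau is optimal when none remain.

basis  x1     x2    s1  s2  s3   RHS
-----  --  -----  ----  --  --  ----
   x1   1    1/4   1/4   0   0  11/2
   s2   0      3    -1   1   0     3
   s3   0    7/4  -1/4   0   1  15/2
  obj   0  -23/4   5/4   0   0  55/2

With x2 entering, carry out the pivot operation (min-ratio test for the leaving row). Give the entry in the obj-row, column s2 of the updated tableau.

Ratio test on column x2 — row 1: (11/2)/(1/4) = 22; row 2: 3/3 = 1; row 3: (15/2)/(7/4) = 30/7. Minimum is 1 at row 2 (s2 leaves); pivot element 3.
Divide row 2 by 3; eliminate column x2 from the other rows.
obj-row update in column s2: 0 − (-23/4)·(1/3) = 23/12.

23/12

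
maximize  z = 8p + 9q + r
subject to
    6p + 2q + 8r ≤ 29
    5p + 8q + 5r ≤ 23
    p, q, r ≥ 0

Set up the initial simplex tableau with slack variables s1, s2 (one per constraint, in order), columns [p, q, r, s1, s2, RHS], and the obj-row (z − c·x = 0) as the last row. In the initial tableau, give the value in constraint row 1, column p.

Constraint 1 has coefficient 6 on p.

6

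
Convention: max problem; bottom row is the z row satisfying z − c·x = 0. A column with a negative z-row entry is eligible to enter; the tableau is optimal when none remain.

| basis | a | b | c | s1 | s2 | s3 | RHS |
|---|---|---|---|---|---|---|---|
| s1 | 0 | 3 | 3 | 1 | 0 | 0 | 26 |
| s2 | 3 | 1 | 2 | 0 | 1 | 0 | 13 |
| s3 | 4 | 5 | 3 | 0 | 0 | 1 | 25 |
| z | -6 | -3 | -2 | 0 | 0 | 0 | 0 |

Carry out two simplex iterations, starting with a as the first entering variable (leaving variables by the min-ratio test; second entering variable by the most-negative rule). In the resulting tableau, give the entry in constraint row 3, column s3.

Ratio test on column a — row 1: entry 0 ≤ 0; row 2: 13/3 = 13/3; row 3: 25/4 = 25/4. Minimum is 13/3 at row 2 (s2 leaves); pivot element 3.
Divide row 2 by 3; eliminate column a from the other rows.
Second iteration: most negative z-row entry is -1 in column b, so b enters.
Ratio test on column b — row 1: 26/3 = 26/3; row 2: (13/3)/(1/3) = 13; row 3: (23/3)/(11/3) = 23/11. Minimum is 23/11 at row 3 (s3 leaves); pivot element 11/3.
Divide row 3 by 11/3; eliminate column b from the other rows.
After both pivots, the entry at constraint row 3, column s3 is 3/11.

3/11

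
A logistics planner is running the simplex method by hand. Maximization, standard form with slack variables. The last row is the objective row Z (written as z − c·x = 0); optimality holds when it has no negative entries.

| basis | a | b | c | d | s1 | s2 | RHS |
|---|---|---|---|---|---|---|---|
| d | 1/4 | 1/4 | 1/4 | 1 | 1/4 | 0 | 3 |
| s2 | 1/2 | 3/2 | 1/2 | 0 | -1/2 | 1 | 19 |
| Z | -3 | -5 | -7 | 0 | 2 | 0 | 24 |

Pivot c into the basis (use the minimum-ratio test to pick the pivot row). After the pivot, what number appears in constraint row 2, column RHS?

Ratio test on column c — row 1: 3/(1/4) = 12; row 2: 19/(1/2) = 38. Minimum is 12 at row 1 (d leaves); pivot element 1/4.
Divide row 1 by 1/4; eliminate column c from the other rows.
Row 2 update in column RHS: 19 − (1/2)·12 = 13.

13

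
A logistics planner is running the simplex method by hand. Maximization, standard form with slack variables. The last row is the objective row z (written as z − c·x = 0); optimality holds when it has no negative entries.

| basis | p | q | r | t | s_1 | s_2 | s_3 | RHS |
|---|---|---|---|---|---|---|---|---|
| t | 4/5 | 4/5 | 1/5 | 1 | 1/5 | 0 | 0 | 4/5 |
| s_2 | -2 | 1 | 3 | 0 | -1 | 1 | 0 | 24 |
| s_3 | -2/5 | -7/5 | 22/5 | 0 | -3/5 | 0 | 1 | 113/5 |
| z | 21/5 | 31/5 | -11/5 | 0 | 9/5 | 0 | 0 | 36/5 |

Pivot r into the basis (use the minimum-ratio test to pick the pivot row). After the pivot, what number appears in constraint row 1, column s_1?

Ratio test on column r — row 1: (4/5)/(1/5) = 4; row 2: 24/3 = 8; row 3: (113/5)/(22/5) = 113/22. Minimum is 4 at row 1 (t leaves); pivot element 1/5.
Divide row 1 by 1/5; eliminate column r from the other rows.
In the new row 1, the s_1 entry is the old entry divided by the pivot: (1/5)/(1/5) = 1.

1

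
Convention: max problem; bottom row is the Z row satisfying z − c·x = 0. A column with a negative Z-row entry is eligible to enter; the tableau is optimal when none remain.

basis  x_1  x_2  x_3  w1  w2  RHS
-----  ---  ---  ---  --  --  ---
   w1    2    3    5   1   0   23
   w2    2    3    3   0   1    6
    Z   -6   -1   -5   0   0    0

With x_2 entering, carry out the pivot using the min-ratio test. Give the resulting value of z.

2

Ratio test on column x_2 — row 1: 23/3 = 23/3; row 2: 6/3 = 2. Minimum is 2 at row 2 (w2 leaves); pivot element 3.
Pivot on row 2; the Z-row RHS becomes 0 − (-1)·2 = 2.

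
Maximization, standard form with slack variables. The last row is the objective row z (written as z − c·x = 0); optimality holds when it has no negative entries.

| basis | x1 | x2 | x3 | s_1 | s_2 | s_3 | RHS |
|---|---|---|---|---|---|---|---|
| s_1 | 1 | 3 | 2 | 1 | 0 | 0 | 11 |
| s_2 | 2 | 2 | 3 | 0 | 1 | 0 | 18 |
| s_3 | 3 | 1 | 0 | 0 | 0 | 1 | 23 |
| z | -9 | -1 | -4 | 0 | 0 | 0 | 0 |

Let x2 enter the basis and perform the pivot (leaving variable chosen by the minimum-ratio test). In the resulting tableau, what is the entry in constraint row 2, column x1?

Ratio test on column x2 — row 1: 11/3 = 11/3; row 2: 18/2 = 9; row 3: 23/1 = 23. Minimum is 11/3 at row 1 (s_1 leaves); pivot element 3.
Divide row 1 by 3; eliminate column x2 from the other rows.
Row 2 update in column x1: 2 − 2·(1/3) = 4/3.

4/3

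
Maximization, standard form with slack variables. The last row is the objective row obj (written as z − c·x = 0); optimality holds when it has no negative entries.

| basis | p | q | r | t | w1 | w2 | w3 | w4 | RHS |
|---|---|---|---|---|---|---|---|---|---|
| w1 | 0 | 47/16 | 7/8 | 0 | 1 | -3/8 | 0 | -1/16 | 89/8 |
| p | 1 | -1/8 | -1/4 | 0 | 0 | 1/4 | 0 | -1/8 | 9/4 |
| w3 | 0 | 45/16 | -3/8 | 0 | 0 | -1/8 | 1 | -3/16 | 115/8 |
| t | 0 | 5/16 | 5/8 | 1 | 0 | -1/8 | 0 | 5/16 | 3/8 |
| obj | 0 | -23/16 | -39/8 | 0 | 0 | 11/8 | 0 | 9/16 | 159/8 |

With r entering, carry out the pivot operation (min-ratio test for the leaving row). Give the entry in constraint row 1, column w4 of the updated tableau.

Ratio test on column r — row 1: (89/8)/(7/8) = 89/7; row 2: entry -1/4 ≤ 0; row 3: entry -3/8 ≤ 0; row 4: (3/8)/(5/8) = 3/5. Minimum is 3/5 at row 4 (t leaves); pivot element 5/8.
Divide row 4 by 5/8; eliminate column r from the other rows.
Row 1 update in column w4: -1/16 − (7/8)·(1/2) = -1/2.

-1/2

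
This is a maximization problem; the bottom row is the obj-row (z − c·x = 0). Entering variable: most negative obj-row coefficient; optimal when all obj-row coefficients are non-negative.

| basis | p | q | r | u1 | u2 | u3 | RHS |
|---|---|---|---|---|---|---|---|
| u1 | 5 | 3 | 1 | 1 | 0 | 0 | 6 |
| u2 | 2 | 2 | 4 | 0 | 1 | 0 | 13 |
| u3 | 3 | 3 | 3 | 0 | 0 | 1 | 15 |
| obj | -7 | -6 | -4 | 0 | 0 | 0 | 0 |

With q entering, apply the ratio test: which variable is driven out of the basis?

Column q entries and ratios — u1: 6/3 = 2; u2: 13/2 = 13/2; u3: 15/3 = 5.
Smallest ratio is 2 in the row of u1, so u1 leaves.

u1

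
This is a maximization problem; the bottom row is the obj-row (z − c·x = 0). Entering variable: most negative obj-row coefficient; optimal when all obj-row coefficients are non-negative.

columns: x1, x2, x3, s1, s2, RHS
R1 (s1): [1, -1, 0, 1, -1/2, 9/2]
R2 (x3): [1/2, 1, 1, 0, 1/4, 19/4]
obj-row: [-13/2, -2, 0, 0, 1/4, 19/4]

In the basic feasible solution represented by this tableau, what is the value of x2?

0

x2 is not in the basis, so in the current basic feasible solution x2 = 0.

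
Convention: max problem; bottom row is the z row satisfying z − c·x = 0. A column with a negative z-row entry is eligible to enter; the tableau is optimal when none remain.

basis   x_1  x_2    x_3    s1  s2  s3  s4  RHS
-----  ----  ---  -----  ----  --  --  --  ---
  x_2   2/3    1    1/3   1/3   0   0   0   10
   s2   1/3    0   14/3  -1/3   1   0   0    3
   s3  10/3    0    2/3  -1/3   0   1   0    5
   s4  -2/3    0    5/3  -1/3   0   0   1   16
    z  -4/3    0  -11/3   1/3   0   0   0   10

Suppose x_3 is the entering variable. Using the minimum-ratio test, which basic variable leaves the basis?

Column x_3 entries and ratios — x_2: 10/(1/3) = 30; s2: 3/(14/3) = 9/14; s3: 5/(2/3) = 15/2; s4: 16/(5/3) = 48/5.
Smallest ratio is 9/14 in the row of s2, so s2 leaves.

s2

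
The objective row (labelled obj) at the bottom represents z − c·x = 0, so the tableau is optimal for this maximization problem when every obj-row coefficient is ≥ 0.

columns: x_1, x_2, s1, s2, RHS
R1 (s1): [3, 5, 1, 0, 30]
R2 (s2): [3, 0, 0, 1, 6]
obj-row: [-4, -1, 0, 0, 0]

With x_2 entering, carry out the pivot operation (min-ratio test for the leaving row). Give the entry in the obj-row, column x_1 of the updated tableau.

-17/5

Ratio test on column x_2 — row 1: 30/5 = 6; row 2: entry 0 ≤ 0. Minimum is 6 at row 1 (s1 leaves); pivot element 5.
Divide row 1 by 5; eliminate column x_2 from the other rows.
obj-row update in column x_1: -4 − (-1)·(3/5) = -17/5.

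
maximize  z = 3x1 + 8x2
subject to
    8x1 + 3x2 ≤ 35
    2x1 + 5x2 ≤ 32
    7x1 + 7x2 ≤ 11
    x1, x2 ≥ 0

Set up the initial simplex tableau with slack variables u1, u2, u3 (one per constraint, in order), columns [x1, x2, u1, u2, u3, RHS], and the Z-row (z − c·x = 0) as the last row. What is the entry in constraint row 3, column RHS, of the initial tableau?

The RHS of constraint 3 is b_3 = 11.

11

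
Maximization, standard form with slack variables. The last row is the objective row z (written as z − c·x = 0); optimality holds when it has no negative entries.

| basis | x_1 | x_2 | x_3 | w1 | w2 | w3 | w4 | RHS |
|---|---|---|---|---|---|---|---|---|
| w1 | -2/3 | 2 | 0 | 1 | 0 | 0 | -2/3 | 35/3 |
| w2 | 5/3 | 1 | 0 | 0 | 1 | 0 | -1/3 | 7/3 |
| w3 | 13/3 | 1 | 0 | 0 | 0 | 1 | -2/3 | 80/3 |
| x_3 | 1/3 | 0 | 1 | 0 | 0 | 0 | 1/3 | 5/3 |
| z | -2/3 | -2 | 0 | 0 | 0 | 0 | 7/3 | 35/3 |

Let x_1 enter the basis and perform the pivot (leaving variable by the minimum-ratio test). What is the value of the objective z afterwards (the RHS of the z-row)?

Ratio test on column x_1 — row 1: entry -2/3 ≤ 0; row 2: (7/3)/(5/3) = 7/5; row 3: (80/3)/(13/3) = 80/13; row 4: (5/3)/(1/3) = 5. Minimum is 7/5 at row 2 (w2 leaves); pivot element 5/3.
Pivot on row 2; the z-row RHS becomes 35/3 − (-2/3)·(7/5) = 63/5.

63/5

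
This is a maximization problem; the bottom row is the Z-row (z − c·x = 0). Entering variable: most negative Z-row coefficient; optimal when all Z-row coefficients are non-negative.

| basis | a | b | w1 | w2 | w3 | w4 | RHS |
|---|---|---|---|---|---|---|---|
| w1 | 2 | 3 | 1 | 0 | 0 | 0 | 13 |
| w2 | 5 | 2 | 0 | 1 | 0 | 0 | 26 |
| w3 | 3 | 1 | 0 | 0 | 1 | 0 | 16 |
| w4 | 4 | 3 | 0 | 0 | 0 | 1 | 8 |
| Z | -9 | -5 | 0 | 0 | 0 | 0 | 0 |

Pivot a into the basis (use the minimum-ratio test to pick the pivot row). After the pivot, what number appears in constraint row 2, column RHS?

Ratio test on column a — row 1: 13/2 = 13/2; row 2: 26/5 = 26/5; row 3: 16/3 = 16/3; row 4: 8/4 = 2. Minimum is 2 at row 4 (w4 leaves); pivot element 4.
Divide row 4 by 4; eliminate column a from the other rows.
Row 2 update in column RHS: 26 − 5·2 = 16.

16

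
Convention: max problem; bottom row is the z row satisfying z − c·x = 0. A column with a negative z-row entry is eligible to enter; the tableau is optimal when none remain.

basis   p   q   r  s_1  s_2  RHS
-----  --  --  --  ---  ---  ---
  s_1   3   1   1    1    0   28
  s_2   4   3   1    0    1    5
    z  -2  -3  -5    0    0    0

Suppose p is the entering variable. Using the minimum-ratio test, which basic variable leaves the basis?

Column p entries and ratios — s_1: 28/3 = 28/3; s_2: 5/4 = 5/4.
Smallest ratio is 5/4 in the row of s_2, so s_2 leaves.

s_2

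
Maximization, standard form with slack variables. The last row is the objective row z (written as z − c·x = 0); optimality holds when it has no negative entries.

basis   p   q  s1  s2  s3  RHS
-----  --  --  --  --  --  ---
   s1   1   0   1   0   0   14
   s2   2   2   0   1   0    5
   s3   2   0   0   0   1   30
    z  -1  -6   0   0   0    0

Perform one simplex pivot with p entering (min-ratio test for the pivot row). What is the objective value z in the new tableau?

Ratio test on column p — row 1: 14/1 = 14; row 2: 5/2 = 5/2; row 3: 30/2 = 15. Minimum is 5/2 at row 2 (s2 leaves); pivot element 2.
Pivot on row 2; the z-row RHS becomes 0 − (-1)·(5/2) = 5/2.

5/2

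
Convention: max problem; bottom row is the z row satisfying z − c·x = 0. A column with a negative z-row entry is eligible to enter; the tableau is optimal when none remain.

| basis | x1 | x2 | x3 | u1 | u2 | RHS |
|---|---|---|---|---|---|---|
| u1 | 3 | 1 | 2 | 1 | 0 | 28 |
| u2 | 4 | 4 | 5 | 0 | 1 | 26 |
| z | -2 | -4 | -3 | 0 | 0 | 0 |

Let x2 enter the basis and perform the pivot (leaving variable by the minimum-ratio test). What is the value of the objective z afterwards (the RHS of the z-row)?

Ratio test on column x2 — row 1: 28/1 = 28; row 2: 26/4 = 13/2. Minimum is 13/2 at row 2 (u2 leaves); pivot element 4.
Pivot on row 2; the z-row RHS becomes 0 − (-4)·(13/2) = 26.

26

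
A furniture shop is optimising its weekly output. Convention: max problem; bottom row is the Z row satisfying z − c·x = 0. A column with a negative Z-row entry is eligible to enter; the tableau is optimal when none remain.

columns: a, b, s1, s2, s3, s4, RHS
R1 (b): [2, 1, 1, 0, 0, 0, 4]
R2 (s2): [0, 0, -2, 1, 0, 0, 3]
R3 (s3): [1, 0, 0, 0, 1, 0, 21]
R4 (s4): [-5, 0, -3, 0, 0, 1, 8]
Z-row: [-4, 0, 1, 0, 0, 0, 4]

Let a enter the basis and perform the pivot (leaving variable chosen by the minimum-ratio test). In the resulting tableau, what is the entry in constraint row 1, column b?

1/2

Ratio test on column a — row 1: 4/2 = 2; row 2: entry 0 ≤ 0; row 3: 21/1 = 21; row 4: entry -5 ≤ 0. Minimum is 2 at row 1 (b leaves); pivot element 2.
Divide row 1 by 2; eliminate column a from the other rows.
In the new row 1, the b entry is the old entry divided by the pivot: 1/2 = 1/2.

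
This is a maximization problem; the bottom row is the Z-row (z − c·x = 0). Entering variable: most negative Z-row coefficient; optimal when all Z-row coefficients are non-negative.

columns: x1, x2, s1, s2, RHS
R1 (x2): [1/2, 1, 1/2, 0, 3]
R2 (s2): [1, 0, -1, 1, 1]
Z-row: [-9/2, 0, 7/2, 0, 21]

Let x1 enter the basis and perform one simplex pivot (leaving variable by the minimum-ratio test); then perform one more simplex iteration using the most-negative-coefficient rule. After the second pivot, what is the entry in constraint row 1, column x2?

Ratio test on column x1 — row 1: 3/(1/2) = 6; row 2: 1/1 = 1. Minimum is 1 at row 2 (s2 leaves); pivot element 1.
Divide row 2 by 1; eliminate column x1 from the other rows.
Second iteration: most negative Z-row entry is -1 in column s1, so s1 enters.
Ratio test on column s1 — row 1: (5/2)/1 = 5/2; row 2: entry -1 ≤ 0. Minimum is 5/2 at row 1 (x2 leaves); pivot element 1.
Divide row 1 by 1; eliminate column s1 from the other rows.
After both pivots, the entry at constraint row 1, column x2 is 1.

1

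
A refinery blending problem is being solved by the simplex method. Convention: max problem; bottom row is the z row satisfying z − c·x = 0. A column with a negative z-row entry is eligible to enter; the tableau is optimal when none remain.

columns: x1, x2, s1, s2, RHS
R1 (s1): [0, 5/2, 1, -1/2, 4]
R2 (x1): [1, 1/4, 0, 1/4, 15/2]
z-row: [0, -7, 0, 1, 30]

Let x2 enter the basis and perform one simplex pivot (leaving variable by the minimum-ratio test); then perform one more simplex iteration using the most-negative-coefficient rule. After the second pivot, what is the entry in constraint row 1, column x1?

2/3

Ratio test on column x2 — row 1: 4/(5/2) = 8/5; row 2: (15/2)/(1/4) = 30. Minimum is 8/5 at row 1 (s1 leaves); pivot element 5/2.
Divide row 1 by 5/2; eliminate column x2 from the other rows.
Second iteration: most negative z-row entry is -2/5 in column s2, so s2 enters.
Ratio test on column s2 — row 1: entry -1/5 ≤ 0; row 2: (71/10)/(3/10) = 71/3. Minimum is 71/3 at row 2 (x1 leaves); pivot element 3/10.
Divide row 2 by 3/10; eliminate column s2 from the other rows.
After both pivots, the entry at constraint row 1, column x1 is 2/3.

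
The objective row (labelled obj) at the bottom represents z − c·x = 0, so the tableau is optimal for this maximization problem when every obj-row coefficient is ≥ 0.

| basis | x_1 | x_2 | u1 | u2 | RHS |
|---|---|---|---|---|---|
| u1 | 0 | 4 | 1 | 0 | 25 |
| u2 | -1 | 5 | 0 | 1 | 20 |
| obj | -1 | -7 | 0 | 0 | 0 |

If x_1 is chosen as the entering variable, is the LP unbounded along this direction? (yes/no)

yes

Every constraint-row entry in column x_1 is ≤ 0, so increasing x_1 is unbounded.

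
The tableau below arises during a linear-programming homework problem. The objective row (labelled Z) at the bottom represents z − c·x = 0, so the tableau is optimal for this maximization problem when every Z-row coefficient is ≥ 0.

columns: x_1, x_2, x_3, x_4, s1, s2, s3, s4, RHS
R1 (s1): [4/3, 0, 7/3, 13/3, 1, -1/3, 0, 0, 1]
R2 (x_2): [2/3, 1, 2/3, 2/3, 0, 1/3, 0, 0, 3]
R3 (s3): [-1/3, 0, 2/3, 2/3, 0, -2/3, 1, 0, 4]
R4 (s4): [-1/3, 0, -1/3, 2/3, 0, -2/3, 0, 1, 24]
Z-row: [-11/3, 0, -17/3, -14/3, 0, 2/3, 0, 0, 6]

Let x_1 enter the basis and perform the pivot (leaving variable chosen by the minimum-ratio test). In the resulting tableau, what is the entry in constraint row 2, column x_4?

Ratio test on column x_1 — row 1: 1/(4/3) = 3/4; row 2: 3/(2/3) = 9/2; row 3: entry -1/3 ≤ 0; row 4: entry -1/3 ≤ 0. Minimum is 3/4 at row 1 (s1 leaves); pivot element 4/3.
Divide row 1 by 4/3; eliminate column x_1 from the other rows.
Row 2 update in column x_4: 2/3 − (2/3)·(13/4) = -3/2.

-3/2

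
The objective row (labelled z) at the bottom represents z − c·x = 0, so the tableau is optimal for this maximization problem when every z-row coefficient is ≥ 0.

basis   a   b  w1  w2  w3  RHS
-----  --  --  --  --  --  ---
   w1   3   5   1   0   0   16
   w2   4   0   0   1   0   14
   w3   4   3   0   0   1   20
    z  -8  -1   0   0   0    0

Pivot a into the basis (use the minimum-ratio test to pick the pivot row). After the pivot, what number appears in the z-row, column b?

-1

Ratio test on column a — row 1: 16/3 = 16/3; row 2: 14/4 = 7/2; row 3: 20/4 = 5. Minimum is 7/2 at row 2 (w2 leaves); pivot element 4.
Divide row 2 by 4; eliminate column a from the other rows.
z-row update in column b: -1 − (-8)·0 = -1.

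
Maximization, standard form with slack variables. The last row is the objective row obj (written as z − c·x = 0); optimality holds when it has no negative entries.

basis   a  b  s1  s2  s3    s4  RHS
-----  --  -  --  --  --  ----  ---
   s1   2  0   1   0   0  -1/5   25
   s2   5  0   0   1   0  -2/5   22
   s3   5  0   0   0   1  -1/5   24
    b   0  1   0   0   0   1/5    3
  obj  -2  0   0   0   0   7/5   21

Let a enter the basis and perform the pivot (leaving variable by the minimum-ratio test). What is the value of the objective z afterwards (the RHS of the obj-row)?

Ratio test on column a — row 1: 25/2 = 25/2; row 2: 22/5 = 22/5; row 3: 24/5 = 24/5; row 4: entry 0 ≤ 0. Minimum is 22/5 at row 2 (s2 leaves); pivot element 5.
Pivot on row 2; the obj-row RHS becomes 21 − (-2)·(22/5) = 149/5.

149/5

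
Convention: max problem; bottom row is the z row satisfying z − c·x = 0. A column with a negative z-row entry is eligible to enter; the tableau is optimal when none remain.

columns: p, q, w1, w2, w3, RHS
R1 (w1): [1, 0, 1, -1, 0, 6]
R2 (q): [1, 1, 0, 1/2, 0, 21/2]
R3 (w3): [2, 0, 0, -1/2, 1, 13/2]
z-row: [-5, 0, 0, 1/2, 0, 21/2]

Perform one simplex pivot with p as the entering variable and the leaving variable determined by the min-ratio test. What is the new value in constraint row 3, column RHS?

13/4

Ratio test on column p — row 1: 6/1 = 6; row 2: (21/2)/1 = 21/2; row 3: (13/2)/2 = 13/4. Minimum is 13/4 at row 3 (w3 leaves); pivot element 2.
Divide row 3 by 2; eliminate column p from the other rows.
In the new row 3, the RHS entry is the old entry divided by the pivot: (13/2)/2 = 13/4.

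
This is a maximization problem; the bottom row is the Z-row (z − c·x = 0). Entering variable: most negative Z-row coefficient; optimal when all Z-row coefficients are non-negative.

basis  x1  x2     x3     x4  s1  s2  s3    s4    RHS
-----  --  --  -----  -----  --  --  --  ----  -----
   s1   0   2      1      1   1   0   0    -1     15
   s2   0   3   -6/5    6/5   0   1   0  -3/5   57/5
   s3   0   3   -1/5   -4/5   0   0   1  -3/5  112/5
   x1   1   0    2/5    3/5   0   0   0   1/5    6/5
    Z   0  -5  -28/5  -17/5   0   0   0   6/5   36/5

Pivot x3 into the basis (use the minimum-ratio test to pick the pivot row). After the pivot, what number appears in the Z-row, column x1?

Ratio test on column x3 — row 1: 15/1 = 15; row 2: entry -6/5 ≤ 0; row 3: entry -1/5 ≤ 0; row 4: (6/5)/(2/5) = 3. Minimum is 3 at row 4 (x1 leaves); pivot element 2/5.
Divide row 4 by 2/5; eliminate column x3 from the other rows.
Z-row update in column x1: 0 − (-28/5)·(5/2) = 14.

14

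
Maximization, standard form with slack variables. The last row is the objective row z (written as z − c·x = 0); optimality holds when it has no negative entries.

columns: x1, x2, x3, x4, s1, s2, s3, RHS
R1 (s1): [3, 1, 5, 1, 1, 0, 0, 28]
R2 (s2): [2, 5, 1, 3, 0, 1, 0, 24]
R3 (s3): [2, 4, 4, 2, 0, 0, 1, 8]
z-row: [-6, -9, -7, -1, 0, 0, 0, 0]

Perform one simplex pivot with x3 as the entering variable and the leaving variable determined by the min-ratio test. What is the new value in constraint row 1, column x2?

Ratio test on column x3 — row 1: 28/5 = 28/5; row 2: 24/1 = 24; row 3: 8/4 = 2. Minimum is 2 at row 3 (s3 leaves); pivot element 4.
Divide row 3 by 4; eliminate column x3 from the other rows.
Row 1 update in column x2: 1 − 5·1 = -4.

-4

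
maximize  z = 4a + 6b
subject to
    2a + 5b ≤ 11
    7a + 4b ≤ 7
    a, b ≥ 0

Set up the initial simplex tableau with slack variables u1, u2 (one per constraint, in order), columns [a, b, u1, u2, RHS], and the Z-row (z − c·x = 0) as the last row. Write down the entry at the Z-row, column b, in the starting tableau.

-6

The Z-row carries the negated objective coefficients: the b entry is -6.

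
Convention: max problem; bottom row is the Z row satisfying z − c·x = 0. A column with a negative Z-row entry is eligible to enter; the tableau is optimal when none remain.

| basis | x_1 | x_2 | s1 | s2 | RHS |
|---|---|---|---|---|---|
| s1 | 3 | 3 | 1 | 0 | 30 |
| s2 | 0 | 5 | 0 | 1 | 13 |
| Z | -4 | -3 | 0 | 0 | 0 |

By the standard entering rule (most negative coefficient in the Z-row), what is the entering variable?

Negative Z-row entries: x_1: -4, x_2: -3.
The most negative is -4 in column x_1, so x_1 enters.

x_1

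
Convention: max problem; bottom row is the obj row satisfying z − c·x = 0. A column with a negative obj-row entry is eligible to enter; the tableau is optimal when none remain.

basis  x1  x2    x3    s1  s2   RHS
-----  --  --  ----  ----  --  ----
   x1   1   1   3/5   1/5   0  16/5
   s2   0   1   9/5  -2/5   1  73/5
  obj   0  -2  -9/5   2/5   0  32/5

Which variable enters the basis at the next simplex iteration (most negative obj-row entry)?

x2

Negative obj-row entries: x2: -2, x3: -9/5.
The most negative is -2 in column x2, so x2 enters.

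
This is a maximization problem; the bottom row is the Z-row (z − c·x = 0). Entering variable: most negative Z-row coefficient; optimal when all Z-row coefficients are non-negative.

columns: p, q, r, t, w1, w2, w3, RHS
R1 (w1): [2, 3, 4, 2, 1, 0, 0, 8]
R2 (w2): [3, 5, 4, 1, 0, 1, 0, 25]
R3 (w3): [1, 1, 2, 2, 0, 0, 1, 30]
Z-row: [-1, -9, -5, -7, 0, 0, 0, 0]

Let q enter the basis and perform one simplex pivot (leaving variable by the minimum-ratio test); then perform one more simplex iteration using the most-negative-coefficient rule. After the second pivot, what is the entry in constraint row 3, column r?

Ratio test on column q — row 1: 8/3 = 8/3; row 2: 25/5 = 5; row 3: 30/1 = 30. Minimum is 8/3 at row 1 (w1 leaves); pivot element 3.
Divide row 1 by 3; eliminate column q from the other rows.
Second iteration: most negative Z-row entry is -1 in column t, so t enters.
Ratio test on column t — row 1: (8/3)/(2/3) = 4; row 2: entry -7/3 ≤ 0; row 3: (82/3)/(4/3) = 41/2. Minimum is 4 at row 1 (q leaves); pivot element 2/3.
Divide row 1 by 2/3; eliminate column t from the other rows.
After both pivots, the entry at constraint row 3, column r is -2.

-2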